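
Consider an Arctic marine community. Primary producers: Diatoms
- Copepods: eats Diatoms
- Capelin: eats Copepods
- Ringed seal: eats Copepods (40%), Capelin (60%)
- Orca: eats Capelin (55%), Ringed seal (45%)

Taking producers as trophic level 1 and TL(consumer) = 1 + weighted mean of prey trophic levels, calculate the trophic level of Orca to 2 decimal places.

Copepods: 1 + 1 = 2
Capelin: 1 + 2 = 3
Ringed seal: 1 + (0.4×2 + 0.6×3) = 3.6
Orca: 1 + (0.55×3 + 0.45×3.6) = 4.27

4.27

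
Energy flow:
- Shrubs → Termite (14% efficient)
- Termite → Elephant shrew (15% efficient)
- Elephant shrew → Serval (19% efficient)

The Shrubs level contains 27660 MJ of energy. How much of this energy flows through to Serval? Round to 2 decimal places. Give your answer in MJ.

Termite: 27660 × 0.14 = 3872.4 MJ
Elephant shrew: 3872.4 × 0.15 = 580.86 MJ
Serval: 580.86 × 0.19 = 110.3634 MJ

110.36 MJ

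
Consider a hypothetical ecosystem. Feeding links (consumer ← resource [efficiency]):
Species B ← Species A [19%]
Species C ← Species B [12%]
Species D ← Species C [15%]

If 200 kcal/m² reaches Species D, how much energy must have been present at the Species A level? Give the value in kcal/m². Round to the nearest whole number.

Cumulative transfer efficiency: 0.19 × 0.12 × 0.15 = 0.00342
Species A energy = 200 / 0.00342 = 58480 kcal/m²

58480 kcal/m²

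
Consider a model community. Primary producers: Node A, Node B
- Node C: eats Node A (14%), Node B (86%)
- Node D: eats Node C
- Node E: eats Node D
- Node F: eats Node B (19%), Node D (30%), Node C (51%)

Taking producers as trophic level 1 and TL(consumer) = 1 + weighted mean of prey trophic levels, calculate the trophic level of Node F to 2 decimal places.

Node C: 1 + (0.14×1 + 0.86×1) = 2
Node D: 1 + 2 = 3
Node E: 1 + 3 = 4
Node F: 1 + (0.19×1 + 0.3×3 + 0.51×2) = 3.11

3.11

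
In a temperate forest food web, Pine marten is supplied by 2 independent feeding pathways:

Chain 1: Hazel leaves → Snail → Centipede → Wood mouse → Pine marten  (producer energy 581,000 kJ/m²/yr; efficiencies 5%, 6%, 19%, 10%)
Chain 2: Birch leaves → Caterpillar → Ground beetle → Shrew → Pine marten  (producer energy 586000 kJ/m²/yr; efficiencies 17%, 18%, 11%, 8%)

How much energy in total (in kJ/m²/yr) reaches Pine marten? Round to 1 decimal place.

Chain 1: 581000 × 0.05 × 0.06 × 0.19 × 0.1 = 33.117 kJ/m²/yr
Chain 2: 586000 × 0.17 × 0.18 × 0.11 × 0.08 = 157.79808 kJ/m²/yr
Total at Pine marten: 33.117 + 157.79808 = 190.91508 kJ/m²/yr

190.9 kJ/m²/yr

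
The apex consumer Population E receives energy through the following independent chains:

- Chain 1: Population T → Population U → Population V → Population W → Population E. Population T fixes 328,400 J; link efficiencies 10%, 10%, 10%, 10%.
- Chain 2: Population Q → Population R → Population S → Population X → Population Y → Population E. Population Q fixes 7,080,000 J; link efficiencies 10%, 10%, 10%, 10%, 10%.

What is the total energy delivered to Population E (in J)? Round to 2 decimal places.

103.64 J

Chain 1: 328400 × 0.1 × 0.1 × 0.1 × 0.1 = 32.84 J
Chain 2: 7080000 × 0.1 × 0.1 × 0.1 × 0.1 × 0.1 = 70.8 J
Total at Population E: 32.84 + 70.8 = 103.64 J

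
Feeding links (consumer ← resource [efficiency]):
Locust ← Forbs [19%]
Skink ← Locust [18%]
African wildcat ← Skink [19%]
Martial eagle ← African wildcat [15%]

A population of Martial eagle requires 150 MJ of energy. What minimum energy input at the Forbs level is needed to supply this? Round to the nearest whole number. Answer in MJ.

153894 MJ

Cumulative transfer efficiency: 0.19 × 0.18 × 0.19 × 0.15 = 0.0009747
Forbs energy = 150 / 0.0009747 = 153894 MJ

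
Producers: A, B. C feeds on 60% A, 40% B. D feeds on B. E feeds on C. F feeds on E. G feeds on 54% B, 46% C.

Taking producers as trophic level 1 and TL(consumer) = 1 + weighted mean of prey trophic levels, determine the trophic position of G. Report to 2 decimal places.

2.46

C: 1 + (0.6×1 + 0.4×1) = 2
D: 1 + 1 = 2
E: 1 + 2 = 3
F: 1 + 3 = 4
G: 1 + (0.54×1 + 0.46×2) = 2.46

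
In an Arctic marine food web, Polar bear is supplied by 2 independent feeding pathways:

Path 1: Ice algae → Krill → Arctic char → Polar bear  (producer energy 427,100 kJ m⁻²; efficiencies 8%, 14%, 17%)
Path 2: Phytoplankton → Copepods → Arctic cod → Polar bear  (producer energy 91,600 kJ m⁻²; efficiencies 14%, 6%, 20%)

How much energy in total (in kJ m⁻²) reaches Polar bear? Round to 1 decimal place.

Path 1: 427100 × 0.08 × 0.14 × 0.17 = 813.1984 kJ m⁻²
Path 2: 91600 × 0.14 × 0.06 × 0.2 = 153.888 kJ m⁻²
Total at Polar bear: 813.1984 + 153.888 = 967.0864 kJ m⁻²

967.1 kJ m⁻²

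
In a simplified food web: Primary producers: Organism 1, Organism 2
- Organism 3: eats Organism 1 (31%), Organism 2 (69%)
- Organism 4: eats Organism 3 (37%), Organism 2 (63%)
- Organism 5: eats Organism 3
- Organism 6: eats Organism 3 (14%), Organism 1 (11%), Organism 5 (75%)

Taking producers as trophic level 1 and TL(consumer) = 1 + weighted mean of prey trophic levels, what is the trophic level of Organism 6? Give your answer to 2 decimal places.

3.64

Organism 3: 1 + (0.31×1 + 0.69×1) = 2
Organism 4: 1 + (0.37×2 + 0.63×1) = 2.37
Organism 5: 1 + 2 = 3
Organism 6: 1 + (0.14×2 + 0.11×1 + 0.75×3) = 3.64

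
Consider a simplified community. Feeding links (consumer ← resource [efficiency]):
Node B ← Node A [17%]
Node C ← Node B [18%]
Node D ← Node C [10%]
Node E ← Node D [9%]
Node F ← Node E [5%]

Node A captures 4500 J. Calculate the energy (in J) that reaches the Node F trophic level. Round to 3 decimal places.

0.062 J

Node B: 4500 × 0.17 = 765 J
Node C: 765 × 0.18 = 137.7 J
Node D: 137.7 × 0.1 = 13.77 J
Node E: 13.77 × 0.09 = 1.2393 J
Node F: 1.2393 × 0.05 = 0.061965 J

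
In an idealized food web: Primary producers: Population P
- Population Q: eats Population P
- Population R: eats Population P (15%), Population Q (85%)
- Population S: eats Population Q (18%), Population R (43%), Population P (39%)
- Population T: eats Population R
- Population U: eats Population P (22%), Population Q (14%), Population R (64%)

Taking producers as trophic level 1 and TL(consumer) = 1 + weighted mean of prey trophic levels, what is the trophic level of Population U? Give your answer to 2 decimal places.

3.32

Population Q: 1 + 1 = 2
Population R: 1 + (0.15×1 + 0.85×2) = 2.85
Population S: 1 + (0.18×2 + 0.43×2.85 + 0.39×1) = 2.9755
Population T: 1 + 2.85 = 3.85
Population U: 1 + (0.22×1 + 0.14×2 + 0.64×2.85) = 3.324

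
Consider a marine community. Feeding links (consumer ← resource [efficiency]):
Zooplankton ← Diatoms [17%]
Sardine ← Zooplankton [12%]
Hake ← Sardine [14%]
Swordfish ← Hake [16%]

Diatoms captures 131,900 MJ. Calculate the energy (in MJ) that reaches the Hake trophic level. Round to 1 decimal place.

376.7 MJ

Zooplankton: 131900 × 0.17 = 22423 MJ
Sardine: 22423 × 0.12 = 2690.76 MJ
Hake: 2690.76 × 0.14 = 376.7064 MJ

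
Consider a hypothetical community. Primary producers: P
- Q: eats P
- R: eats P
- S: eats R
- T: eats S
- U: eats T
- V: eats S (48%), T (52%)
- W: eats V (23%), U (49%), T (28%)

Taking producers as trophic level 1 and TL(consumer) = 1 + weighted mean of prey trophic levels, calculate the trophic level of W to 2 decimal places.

Q: 1 + 1 = 2
R: 1 + 1 = 2
S: 1 + 2 = 3
T: 1 + 3 = 4
U: 1 + 4 = 5
V: 1 + (0.48×3 + 0.52×4) = 4.52
W: 1 + (0.23×4.52 + 0.49×5 + 0.28×4) = 5.6096

5.61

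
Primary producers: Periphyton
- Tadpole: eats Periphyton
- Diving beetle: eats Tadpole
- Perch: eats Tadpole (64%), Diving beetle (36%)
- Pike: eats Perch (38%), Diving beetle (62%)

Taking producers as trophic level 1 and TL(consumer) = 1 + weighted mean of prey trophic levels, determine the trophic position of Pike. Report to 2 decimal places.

4.14

Tadpole: 1 + 1 = 2
Diving beetle: 1 + 2 = 3
Perch: 1 + (0.64×2 + 0.36×3) = 3.36
Pike: 1 + (0.38×3.36 + 0.62×3) = 4.1368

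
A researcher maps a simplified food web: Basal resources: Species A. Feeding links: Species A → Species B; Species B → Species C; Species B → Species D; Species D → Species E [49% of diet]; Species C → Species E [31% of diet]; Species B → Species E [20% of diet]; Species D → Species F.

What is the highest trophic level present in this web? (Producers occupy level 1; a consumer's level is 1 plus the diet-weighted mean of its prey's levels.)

Species B: 1 + 1 = 2
Species C: 1 + 2 = 3
Species D: 1 + 2 = 3
Species E: 1 + (0.49×3 + 0.31×3 + 0.2×2) = 3.8
Species F: 1 + 3 = 4

4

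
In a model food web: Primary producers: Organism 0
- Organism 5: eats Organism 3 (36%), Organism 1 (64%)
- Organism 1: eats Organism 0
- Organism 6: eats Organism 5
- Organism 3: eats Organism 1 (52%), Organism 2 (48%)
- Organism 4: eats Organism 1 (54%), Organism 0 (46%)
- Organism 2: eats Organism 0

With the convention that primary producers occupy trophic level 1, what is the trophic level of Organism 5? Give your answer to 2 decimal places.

3.36

Organism 1: 1 + 1 = 2
Organism 2: 1 + 1 = 2
Organism 3: 1 + (0.52×2 + 0.48×2) = 3
Organism 4: 1 + (0.54×2 + 0.46×1) = 2.54
Organism 5: 1 + (0.36×3 + 0.64×2) = 3.36
Organism 6: 1 + 3.36 = 4.36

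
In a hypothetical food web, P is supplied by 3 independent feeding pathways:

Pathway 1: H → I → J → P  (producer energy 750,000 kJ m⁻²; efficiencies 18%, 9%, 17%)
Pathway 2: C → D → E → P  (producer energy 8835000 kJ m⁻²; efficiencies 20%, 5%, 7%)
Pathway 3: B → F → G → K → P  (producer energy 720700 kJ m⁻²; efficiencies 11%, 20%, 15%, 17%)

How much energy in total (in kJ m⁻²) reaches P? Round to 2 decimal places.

8654.31 kJ m⁻²

Pathway 1: 750000 × 0.18 × 0.09 × 0.17 = 2065.5 kJ m⁻²
Pathway 2: 8835000 × 0.2 × 0.05 × 0.07 = 6184.5 kJ m⁻²
Pathway 3: 720700 × 0.11 × 0.2 × 0.15 × 0.17 = 404.3127 kJ m⁻²
Total at P: 2065.5 + 6184.5 + 404.3127 = 8654.3127 kJ m⁻²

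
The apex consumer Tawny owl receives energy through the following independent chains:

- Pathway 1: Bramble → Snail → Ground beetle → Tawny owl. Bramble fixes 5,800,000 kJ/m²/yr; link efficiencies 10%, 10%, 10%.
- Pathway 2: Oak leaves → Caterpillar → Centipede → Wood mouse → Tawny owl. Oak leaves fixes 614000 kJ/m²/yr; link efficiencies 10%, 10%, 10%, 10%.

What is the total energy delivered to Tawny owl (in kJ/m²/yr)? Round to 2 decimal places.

Pathway 1: 5800000 × 0.1 × 0.1 × 0.1 = 5800 kJ/m²/yr
Pathway 2: 614000 × 0.1 × 0.1 × 0.1 × 0.1 = 61.4 kJ/m²/yr
Total at Tawny owl: 5800 + 61.4 = 5861.4 kJ/m²/yr

5861.40 kJ/m²/yr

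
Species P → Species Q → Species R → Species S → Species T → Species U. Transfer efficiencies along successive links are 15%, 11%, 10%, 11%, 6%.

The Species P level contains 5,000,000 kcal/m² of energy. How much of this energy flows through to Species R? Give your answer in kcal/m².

Species Q: 5000000 × 0.15 = 750000 kcal/m²
Species R: 750000 × 0.11 = 82500 kcal/m²

82500 kcal/m²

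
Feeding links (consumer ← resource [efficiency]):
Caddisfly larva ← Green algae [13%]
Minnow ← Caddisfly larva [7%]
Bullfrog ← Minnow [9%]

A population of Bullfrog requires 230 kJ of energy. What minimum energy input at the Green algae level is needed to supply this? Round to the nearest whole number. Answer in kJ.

280830 kJ

Cumulative transfer efficiency: 0.13 × 0.07 × 0.09 = 0.000819
Green algae energy = 230 / 0.000819 = 280830 kJ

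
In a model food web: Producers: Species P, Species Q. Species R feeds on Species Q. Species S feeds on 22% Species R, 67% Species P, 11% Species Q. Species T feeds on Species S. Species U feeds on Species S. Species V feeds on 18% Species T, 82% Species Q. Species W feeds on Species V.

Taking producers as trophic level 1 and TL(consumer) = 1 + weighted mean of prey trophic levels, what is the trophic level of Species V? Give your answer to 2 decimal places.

2.40

Species R: 1 + 1 = 2
Species S: 1 + (0.22×2 + 0.67×1 + 0.11×1) = 2.22
Species T: 1 + 2.22 = 3.22
Species U: 1 + 2.22 = 3.22
Species V: 1 + (0.18×3.22 + 0.82×1) = 2.3996
Species W: 1 + 2.3996 = 3.3996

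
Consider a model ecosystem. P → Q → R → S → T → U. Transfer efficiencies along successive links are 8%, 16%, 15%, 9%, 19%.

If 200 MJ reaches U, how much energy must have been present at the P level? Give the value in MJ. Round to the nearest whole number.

6091618 MJ

Cumulative transfer efficiency: 0.08 × 0.16 × 0.15 × 0.09 × 0.19 = 0.000032832
P energy = 200 / 0.000032832 = 6091618 MJ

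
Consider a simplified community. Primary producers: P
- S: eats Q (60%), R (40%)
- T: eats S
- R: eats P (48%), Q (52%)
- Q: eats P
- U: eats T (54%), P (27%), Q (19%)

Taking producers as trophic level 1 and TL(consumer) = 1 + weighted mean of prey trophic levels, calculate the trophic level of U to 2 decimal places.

Q: 1 + 1 = 2
R: 1 + (0.48×1 + 0.52×2) = 2.52
S: 1 + (0.6×2 + 0.4×2.52) = 3.208
T: 1 + 3.208 = 4.208
U: 1 + (0.54×4.208 + 0.27×1 + 0.19×2) = 3.92232

3.92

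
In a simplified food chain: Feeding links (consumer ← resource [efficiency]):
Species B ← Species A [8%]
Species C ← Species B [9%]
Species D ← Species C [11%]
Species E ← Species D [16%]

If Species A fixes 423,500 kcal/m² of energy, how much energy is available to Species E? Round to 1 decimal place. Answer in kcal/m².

Species B: 423500 × 0.08 = 33880 kcal/m²
Species C: 33880 × 0.09 = 3049.2 kcal/m²
Species D: 3049.2 × 0.11 = 335.412 kcal/m²
Species E: 335.412 × 0.16 = 53.66592 kcal/m²

53.7 kcal/m²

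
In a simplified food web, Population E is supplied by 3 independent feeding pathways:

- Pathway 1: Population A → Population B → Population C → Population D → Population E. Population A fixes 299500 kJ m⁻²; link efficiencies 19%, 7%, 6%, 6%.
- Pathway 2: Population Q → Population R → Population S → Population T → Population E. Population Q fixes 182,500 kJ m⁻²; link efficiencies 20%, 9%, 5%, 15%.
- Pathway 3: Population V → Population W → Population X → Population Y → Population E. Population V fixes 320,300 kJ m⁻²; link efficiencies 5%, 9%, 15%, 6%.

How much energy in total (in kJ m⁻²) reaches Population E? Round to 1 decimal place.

51.9 kJ m⁻²

Pathway 1: 299500 × 0.19 × 0.07 × 0.06 × 0.06 = 14.34006 kJ m⁻²
Pathway 2: 182500 × 0.2 × 0.09 × 0.05 × 0.15 = 24.6375 kJ m⁻²
Pathway 3: 320300 × 0.05 × 0.09 × 0.15 × 0.06 = 12.97215 kJ m⁻²
Total at Population E: 14.34006 + 24.6375 + 12.97215 = 51.94971 kJ m⁻²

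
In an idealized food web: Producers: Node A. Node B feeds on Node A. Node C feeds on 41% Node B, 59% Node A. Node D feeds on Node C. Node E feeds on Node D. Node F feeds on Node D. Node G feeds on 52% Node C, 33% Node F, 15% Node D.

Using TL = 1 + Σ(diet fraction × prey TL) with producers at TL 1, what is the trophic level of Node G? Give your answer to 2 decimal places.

4.22

Node B: 1 + 1 = 2
Node C: 1 + (0.41×2 + 0.59×1) = 2.41
Node D: 1 + 2.41 = 3.41
Node E: 1 + 3.41 = 4.41
Node F: 1 + 3.41 = 4.41
Node G: 1 + (0.52×2.41 + 0.33×4.41 + 0.15×3.41) = 4.22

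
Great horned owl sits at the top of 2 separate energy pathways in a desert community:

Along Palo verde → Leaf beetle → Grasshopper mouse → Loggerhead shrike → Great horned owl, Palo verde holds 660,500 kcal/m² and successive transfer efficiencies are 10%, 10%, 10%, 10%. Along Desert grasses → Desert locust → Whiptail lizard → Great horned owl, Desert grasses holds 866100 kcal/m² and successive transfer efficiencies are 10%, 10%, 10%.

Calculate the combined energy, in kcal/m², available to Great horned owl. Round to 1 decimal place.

Via Palo verde: 660500 × 0.1 × 0.1 × 0.1 × 0.1 = 66.05 kcal/m²
Via Desert grasses: 866100 × 0.1 × 0.1 × 0.1 = 866.1 kcal/m²
Total at Great horned owl: 66.05 + 866.1 = 932.15 kcal/m²

932.2 kcal/m²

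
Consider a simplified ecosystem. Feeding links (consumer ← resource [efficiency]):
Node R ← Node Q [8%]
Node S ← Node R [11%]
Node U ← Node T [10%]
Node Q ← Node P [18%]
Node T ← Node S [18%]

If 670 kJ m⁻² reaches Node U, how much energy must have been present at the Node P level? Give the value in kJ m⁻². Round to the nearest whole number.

23498878 kJ m⁻²

Cumulative transfer efficiency: 0.18 × 0.08 × 0.11 × 0.18 × 0.1 = 0.000028512
Node P energy = 670 / 0.000028512 = 23498878 kJ m⁻²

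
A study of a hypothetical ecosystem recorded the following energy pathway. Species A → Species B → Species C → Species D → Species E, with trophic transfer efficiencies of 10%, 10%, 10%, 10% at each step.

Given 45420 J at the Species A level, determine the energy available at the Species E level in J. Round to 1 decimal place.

Species B: 45420 × 0.1 = 4542 J
Species C: 4542 × 0.1 = 454.2 J
Species D: 454.2 × 0.1 = 45.42 J
Species E: 45.42 × 0.1 = 4.542 J

4.5 J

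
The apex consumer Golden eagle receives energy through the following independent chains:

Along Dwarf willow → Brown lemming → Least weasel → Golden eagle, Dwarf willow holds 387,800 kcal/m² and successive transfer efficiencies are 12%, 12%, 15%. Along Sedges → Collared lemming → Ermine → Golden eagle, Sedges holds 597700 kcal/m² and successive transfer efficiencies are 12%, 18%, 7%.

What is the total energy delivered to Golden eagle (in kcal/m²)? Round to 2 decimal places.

1741.37 kcal/m²

Via Dwarf willow: 387800 × 0.12 × 0.12 × 0.15 = 837.648 kcal/m²
Via Sedges: 597700 × 0.12 × 0.18 × 0.07 = 903.7224 kcal/m²
Total at Golden eagle: 837.648 + 903.7224 = 1741.3704 kcal/m²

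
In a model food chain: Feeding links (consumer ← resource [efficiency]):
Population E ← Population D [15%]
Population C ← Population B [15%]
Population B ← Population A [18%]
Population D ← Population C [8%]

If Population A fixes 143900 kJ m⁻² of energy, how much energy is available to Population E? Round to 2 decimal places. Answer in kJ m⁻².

46.62 kJ m⁻²

Population B: 143900 × 0.18 = 25902 kJ m⁻²
Population C: 25902 × 0.15 = 3885.3 kJ m⁻²
Population D: 3885.3 × 0.08 = 310.824 kJ m⁻²
Population E: 310.824 × 0.15 = 46.6236 kJ m⁻²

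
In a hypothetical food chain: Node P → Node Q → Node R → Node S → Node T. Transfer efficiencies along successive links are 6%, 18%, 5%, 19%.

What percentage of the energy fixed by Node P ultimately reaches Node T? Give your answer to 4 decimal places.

Product of link efficiencies: 0.06 × 0.18 × 0.05 × 0.19 = 0.0001026
As a percentage: 0.0001026 × 100 = 0.0103%

0.0103%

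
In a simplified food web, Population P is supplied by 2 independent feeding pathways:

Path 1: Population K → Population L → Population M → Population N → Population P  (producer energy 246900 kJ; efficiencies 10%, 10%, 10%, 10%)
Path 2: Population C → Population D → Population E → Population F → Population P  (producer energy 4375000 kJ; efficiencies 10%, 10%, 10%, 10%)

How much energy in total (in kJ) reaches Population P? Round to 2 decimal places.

462.19 kJ

Path 1: 246900 × 0.1 × 0.1 × 0.1 × 0.1 = 24.69 kJ
Path 2: 4375000 × 0.1 × 0.1 × 0.1 × 0.1 = 437.5 kJ
Total at Population P: 24.69 + 437.5 = 462.19 kJ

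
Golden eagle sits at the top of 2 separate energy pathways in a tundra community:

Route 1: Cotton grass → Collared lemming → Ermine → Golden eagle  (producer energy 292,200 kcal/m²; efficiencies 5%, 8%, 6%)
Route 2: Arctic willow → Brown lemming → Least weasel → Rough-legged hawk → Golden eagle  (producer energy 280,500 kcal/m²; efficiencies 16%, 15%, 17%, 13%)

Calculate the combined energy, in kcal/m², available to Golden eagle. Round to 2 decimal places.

218.91 kcal/m²

Route 1: 292200 × 0.05 × 0.08 × 0.06 = 70.128 kcal/m²
Route 2: 280500 × 0.16 × 0.15 × 0.17 × 0.13 = 148.7772 kcal/m²
Total at Golden eagle: 70.128 + 148.7772 = 218.9052 kcal/m²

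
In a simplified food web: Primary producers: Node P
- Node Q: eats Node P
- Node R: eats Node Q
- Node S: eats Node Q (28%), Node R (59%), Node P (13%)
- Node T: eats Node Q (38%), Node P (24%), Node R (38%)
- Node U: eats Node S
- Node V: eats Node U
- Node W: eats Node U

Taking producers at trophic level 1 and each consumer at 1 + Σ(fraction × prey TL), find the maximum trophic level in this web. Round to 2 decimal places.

Node Q: 1 + 1 = 2
Node R: 1 + 2 = 3
Node S: 1 + (0.28×2 + 0.59×3 + 0.13×1) = 3.46
Node T: 1 + (0.38×2 + 0.24×1 + 0.38×3) = 3.14
Node U: 1 + 3.46 = 4.46
Node V: 1 + 4.46 = 5.46
Node W: 1 + 4.46 = 5.46

5.46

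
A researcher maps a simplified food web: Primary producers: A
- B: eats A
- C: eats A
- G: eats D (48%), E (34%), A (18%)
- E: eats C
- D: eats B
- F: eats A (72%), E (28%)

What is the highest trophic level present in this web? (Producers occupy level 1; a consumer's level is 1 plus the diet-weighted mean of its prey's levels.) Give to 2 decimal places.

B: 1 + 1 = 2
C: 1 + 1 = 2
D: 1 + 2 = 3
E: 1 + 2 = 3
F: 1 + (0.72×1 + 0.28×3) = 2.56
G: 1 + (0.48×3 + 0.34×3 + 0.18×1) = 3.64

3.64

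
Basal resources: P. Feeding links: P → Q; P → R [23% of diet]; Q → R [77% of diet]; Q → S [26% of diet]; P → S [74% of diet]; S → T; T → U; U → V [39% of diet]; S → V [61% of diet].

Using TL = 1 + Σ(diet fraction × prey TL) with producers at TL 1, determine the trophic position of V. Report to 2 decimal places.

Q: 1 + 1 = 2
R: 1 + (0.23×1 + 0.77×2) = 2.77
S: 1 + (0.26×2 + 0.74×1) = 2.26
T: 1 + 2.26 = 3.26
U: 1 + 3.26 = 4.26
V: 1 + (0.39×4.26 + 0.61×2.26) = 4.04

4.04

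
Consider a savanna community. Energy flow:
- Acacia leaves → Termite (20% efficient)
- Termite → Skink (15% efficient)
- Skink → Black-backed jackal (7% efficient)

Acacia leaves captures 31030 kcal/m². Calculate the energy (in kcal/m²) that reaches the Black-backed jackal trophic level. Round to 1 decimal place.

Termite: 31030 × 0.2 = 6206 kcal/m²
Skink: 6206 × 0.15 = 930.9 kcal/m²
Black-backed jackal: 930.9 × 0.07 = 65.163 kcal/m²

65.2 kcal/m²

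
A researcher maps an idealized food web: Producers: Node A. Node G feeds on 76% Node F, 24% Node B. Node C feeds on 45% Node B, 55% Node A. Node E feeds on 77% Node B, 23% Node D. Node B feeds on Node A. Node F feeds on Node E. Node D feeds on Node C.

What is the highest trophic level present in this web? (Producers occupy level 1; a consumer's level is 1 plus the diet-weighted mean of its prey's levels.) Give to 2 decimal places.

Node B: 1 + 1 = 2
Node C: 1 + (0.45×2 + 0.55×1) = 2.45
Node D: 1 + 2.45 = 3.45
Node E: 1 + (0.77×2 + 0.23×3.45) = 3.3335
Node F: 1 + 3.3335 = 4.3335
Node G: 1 + (0.76×4.3335 + 0.24×2) = 4.77346

4.77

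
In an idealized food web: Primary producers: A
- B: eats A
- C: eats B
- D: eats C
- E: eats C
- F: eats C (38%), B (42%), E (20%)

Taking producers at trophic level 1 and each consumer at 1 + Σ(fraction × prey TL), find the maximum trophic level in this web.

B: 1 + 1 = 2
C: 1 + 2 = 3
D: 1 + 3 = 4
E: 1 + 3 = 4
F: 1 + (0.38×3 + 0.42×2 + 0.2×4) = 3.78

4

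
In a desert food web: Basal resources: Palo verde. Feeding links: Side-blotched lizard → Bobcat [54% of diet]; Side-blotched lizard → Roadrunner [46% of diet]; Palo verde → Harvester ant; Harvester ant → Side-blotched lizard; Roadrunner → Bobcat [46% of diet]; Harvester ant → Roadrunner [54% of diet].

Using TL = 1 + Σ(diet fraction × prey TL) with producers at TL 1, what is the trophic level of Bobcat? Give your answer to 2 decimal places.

Harvester ant: 1 + 1 = 2
Side-blotched lizard: 1 + 2 = 3
Roadrunner: 1 + (0.54×2 + 0.46×3) = 3.46
Bobcat: 1 + (0.54×3 + 0.46×3.46) = 4.2116

4.21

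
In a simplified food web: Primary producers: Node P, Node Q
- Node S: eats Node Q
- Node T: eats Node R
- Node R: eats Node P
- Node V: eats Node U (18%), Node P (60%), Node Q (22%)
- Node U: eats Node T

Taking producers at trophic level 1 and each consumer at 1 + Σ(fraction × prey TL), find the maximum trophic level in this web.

4

Node R: 1 + 1 = 2
Node S: 1 + 1 = 2
Node T: 1 + 2 = 3
Node U: 1 + 3 = 4
Node V: 1 + (0.18×4 + 0.6×1 + 0.22×1) = 2.54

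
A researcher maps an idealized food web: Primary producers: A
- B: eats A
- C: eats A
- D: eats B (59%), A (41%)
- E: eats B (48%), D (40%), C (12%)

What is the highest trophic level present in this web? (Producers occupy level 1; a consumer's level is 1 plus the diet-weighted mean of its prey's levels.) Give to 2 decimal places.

B: 1 + 1 = 2
C: 1 + 1 = 2
D: 1 + (0.59×2 + 0.41×1) = 2.59
E: 1 + (0.48×2 + 0.4×2.59 + 0.12×2) = 3.236

3.24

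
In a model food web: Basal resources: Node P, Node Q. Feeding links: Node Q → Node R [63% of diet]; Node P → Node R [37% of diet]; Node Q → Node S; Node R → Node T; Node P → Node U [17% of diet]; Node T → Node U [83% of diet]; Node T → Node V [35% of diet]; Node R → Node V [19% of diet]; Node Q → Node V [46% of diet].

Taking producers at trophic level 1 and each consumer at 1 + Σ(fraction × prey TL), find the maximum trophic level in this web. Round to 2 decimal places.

Node R: 1 + (0.63×1 + 0.37×1) = 2
Node S: 1 + 1 = 2
Node T: 1 + 2 = 3
Node U: 1 + (0.17×1 + 0.83×3) = 3.66
Node V: 1 + (0.35×3 + 0.19×2 + 0.46×1) = 2.89

3.66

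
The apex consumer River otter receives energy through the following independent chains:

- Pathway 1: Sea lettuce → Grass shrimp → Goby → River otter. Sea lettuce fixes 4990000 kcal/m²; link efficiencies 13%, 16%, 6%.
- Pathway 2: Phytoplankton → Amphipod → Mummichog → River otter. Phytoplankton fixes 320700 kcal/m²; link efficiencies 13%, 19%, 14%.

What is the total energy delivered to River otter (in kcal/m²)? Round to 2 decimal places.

7336.50 kcal/m²

Pathway 1: 4990000 × 0.13 × 0.16 × 0.06 = 6227.52 kcal/m²
Pathway 2: 320700 × 0.13 × 0.19 × 0.14 = 1108.9806 kcal/m²
Total at River otter: 6227.52 + 1108.9806 = 7336.5006 kcal/m²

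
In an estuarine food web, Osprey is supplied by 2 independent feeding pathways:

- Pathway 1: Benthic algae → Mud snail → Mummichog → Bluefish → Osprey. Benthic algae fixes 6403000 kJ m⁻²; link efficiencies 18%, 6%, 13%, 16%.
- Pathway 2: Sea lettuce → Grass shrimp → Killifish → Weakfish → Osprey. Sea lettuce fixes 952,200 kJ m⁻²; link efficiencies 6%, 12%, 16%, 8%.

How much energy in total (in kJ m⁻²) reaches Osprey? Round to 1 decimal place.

1526.1 kJ m⁻²

Pathway 1: 6403000 × 0.18 × 0.06 × 0.13 × 0.16 = 1438.36992 kJ m⁻²
Pathway 2: 952200 × 0.06 × 0.12 × 0.16 × 0.08 = 87.754752 kJ m⁻²
Total at Osprey: 1438.36992 + 87.754752 = 1526.124672 kJ m⁻²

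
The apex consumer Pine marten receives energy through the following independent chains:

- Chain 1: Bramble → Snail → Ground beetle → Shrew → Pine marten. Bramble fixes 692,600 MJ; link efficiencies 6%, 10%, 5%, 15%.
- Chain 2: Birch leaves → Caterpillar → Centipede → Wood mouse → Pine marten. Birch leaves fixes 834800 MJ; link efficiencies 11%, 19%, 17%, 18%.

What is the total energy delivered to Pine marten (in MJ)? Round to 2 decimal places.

Chain 1: 692600 × 0.06 × 0.1 × 0.05 × 0.15 = 31.167 MJ
Chain 2: 834800 × 0.11 × 0.19 × 0.17 × 0.18 = 533.887992 MJ
Total at Pine marten: 31.167 + 533.887992 = 565.054992 MJ

565.05 MJ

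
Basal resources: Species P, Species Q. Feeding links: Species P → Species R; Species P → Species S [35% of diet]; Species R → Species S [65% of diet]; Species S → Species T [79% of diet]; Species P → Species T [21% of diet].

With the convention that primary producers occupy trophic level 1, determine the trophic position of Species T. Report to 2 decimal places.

3.30

Species R: 1 + 1 = 2
Species S: 1 + (0.35×1 + 0.65×2) = 2.65
Species T: 1 + (0.79×2.65 + 0.21×1) = 3.3035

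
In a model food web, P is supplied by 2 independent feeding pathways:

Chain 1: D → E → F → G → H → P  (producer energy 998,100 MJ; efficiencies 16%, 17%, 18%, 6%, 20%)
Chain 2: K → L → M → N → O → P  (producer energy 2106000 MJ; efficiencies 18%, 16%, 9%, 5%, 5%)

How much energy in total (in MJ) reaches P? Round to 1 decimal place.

Chain 1: 998100 × 0.16 × 0.17 × 0.18 × 0.06 × 0.2 = 58.6403712 MJ
Chain 2: 2106000 × 0.18 × 0.16 × 0.09 × 0.05 × 0.05 = 13.64688 MJ
Total at P: 58.6403712 + 13.64688 = 72.2872512 MJ

72.3 MJ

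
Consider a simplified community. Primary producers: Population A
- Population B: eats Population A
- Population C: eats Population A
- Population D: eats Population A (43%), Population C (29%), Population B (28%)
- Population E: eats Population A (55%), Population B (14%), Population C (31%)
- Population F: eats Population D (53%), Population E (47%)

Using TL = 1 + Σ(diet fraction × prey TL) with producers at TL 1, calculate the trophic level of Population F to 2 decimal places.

Population B: 1 + 1 = 2
Population C: 1 + 1 = 2
Population D: 1 + (0.43×1 + 0.29×2 + 0.28×2) = 2.57
Population E: 1 + (0.55×1 + 0.14×2 + 0.31×2) = 2.45
Population F: 1 + (0.53×2.57 + 0.47×2.45) = 3.5136

3.51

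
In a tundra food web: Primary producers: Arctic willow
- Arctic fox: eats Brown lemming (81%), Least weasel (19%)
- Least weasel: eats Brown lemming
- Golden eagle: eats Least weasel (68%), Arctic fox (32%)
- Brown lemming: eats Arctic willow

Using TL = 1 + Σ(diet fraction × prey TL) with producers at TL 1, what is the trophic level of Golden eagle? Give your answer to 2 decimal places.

Brown lemming: 1 + 1 = 2
Least weasel: 1 + 2 = 3
Arctic fox: 1 + (0.81×2 + 0.19×3) = 3.19
Golden eagle: 1 + (0.68×3 + 0.32×3.19) = 4.0608

4.06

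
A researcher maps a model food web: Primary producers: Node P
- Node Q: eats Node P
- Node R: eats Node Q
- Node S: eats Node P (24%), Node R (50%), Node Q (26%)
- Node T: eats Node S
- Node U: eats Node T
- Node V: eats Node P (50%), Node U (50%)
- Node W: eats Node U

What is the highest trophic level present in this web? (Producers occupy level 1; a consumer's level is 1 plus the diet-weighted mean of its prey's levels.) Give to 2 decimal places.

Node Q: 1 + 1 = 2
Node R: 1 + 2 = 3
Node S: 1 + (0.24×1 + 0.5×3 + 0.26×2) = 3.26
Node T: 1 + 3.26 = 4.26
Node U: 1 + 4.26 = 5.26
Node V: 1 + (0.5×1 + 0.5×5.26) = 4.13
Node W: 1 + 5.26 = 6.26

6.26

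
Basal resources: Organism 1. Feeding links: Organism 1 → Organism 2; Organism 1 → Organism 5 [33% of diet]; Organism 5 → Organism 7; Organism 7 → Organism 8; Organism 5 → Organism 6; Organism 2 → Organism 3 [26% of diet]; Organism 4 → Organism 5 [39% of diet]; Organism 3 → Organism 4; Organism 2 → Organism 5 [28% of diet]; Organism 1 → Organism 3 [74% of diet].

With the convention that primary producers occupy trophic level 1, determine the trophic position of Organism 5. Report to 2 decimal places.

3.16

Organism 2: 1 + 1 = 2
Organism 3: 1 + (0.26×2 + 0.74×1) = 2.26
Organism 4: 1 + 2.26 = 3.26
Organism 5: 1 + (0.33×1 + 0.39×3.26 + 0.28×2) = 3.1614
Organism 6: 1 + 3.1614 = 4.1614
Organism 7: 1 + 3.1614 = 4.1614
Organism 8: 1 + 4.1614 = 5.1614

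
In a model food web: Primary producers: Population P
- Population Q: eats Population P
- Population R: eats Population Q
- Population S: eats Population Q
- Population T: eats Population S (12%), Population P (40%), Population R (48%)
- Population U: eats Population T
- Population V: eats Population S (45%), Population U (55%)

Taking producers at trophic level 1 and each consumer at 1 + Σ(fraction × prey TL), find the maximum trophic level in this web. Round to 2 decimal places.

4.66

Population Q: 1 + 1 = 2
Population R: 1 + 2 = 3
Population S: 1 + 2 = 3
Population T: 1 + (0.12×3 + 0.4×1 + 0.48×3) = 3.2
Population U: 1 + 3.2 = 4.2
Population V: 1 + (0.45×3 + 0.55×4.2) = 4.66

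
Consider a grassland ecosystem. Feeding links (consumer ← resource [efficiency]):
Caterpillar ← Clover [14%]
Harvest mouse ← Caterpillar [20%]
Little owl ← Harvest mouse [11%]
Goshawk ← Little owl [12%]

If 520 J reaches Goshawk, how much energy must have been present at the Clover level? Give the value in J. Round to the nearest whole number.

Cumulative transfer efficiency: 0.14 × 0.2 × 0.11 × 0.12 = 0.0003696
Clover energy = 520 / 0.0003696 = 1406926 J

1406926 J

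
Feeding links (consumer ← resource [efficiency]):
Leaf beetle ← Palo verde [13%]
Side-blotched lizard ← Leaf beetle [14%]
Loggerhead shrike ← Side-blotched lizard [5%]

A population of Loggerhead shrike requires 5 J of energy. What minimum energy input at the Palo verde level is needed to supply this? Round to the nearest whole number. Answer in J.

5495 J

Cumulative transfer efficiency: 0.13 × 0.14 × 0.05 = 0.00091
Palo verde energy = 5 / 0.00091 = 5495 J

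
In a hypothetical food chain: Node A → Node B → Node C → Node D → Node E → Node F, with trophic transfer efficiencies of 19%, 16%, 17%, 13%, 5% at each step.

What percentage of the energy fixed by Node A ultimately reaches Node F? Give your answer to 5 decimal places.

Product of link efficiencies: 0.19 × 0.16 × 0.17 × 0.13 × 0.05 = 0.000033592
As a percentage: 0.000033592 × 100 = 0.00336%

0.00336%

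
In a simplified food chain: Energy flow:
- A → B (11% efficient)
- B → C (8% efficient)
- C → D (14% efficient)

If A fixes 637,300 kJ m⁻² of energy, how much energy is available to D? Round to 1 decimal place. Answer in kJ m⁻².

785.2 kJ m⁻²

B: 637300 × 0.11 = 70103 kJ m⁻²
C: 70103 × 0.08 = 5608.24 kJ m⁻²
D: 5608.24 × 0.14 = 785.1536 kJ m⁻²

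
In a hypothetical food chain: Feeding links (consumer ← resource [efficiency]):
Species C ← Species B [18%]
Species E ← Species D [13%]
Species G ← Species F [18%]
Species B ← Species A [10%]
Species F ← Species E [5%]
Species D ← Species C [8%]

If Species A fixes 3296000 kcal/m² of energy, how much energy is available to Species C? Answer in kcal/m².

59328 kcal/m²

Species B: 3296000 × 0.1 = 329600 kcal/m²
Species C: 329600 × 0.18 = 59328 kcal/m²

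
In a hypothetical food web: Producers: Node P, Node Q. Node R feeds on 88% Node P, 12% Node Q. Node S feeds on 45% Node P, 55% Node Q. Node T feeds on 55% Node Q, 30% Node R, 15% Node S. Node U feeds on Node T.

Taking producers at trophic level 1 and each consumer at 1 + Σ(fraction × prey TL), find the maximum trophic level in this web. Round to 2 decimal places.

Node R: 1 + (0.88×1 + 0.12×1) = 2
Node S: 1 + (0.45×1 + 0.55×1) = 2
Node T: 1 + (0.55×1 + 0.3×2 + 0.15×2) = 2.45
Node U: 1 + 2.45 = 3.45

3.45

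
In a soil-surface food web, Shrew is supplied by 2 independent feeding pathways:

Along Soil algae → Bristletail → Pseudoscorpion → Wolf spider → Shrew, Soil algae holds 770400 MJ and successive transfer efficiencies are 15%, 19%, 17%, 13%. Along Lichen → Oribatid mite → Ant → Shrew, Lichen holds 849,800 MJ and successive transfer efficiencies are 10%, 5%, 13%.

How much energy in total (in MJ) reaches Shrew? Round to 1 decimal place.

Via Soil algae: 770400 × 0.15 × 0.19 × 0.17 × 0.13 = 485.23644 MJ
Via Lichen: 849800 × 0.1 × 0.05 × 0.13 = 552.37 MJ
Total at Shrew: 485.23644 + 552.37 = 1037.60644 MJ

1037.6 MJ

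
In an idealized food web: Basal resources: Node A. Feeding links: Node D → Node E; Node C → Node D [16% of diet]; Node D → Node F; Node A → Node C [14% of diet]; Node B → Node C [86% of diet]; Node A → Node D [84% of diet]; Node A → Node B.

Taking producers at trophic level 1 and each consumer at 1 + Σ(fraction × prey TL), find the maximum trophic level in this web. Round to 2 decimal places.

3.30

Node B: 1 + 1 = 2
Node C: 1 + (0.14×1 + 0.86×2) = 2.86
Node D: 1 + (0.16×2.86 + 0.84×1) = 2.2976
Node E: 1 + 2.2976 = 3.2976
Node F: 1 + 2.2976 = 3.2976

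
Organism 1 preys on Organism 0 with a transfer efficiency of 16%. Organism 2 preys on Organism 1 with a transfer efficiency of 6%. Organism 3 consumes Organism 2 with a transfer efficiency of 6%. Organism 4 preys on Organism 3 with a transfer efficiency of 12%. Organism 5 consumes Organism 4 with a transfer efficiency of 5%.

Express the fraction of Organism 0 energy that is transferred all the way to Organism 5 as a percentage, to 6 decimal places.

Product of link efficiencies: 0.16 × 0.06 × 0.06 × 0.12 × 0.05 = 0.000003456
As a percentage: 0.000003456 × 100 = 0.000346%

0.000346%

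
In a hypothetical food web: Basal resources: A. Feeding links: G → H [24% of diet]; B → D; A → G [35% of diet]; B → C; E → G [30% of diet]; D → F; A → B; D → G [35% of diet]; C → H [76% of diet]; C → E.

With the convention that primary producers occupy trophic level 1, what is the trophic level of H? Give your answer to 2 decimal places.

B: 1 + 1 = 2
C: 1 + 2 = 3
D: 1 + 2 = 3
E: 1 + 3 = 4
F: 1 + 3 = 4
G: 1 + (0.35×1 + 0.35×3 + 0.3×4) = 3.6
H: 1 + (0.76×3 + 0.24×3.6) = 4.144

4.14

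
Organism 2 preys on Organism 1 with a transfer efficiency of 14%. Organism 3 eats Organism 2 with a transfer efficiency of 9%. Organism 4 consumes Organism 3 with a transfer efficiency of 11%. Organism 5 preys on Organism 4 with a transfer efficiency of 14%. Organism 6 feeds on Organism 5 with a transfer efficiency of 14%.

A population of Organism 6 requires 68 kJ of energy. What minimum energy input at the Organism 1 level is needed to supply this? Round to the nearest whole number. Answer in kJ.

2503166 kJ

Cumulative transfer efficiency: 0.14 × 0.09 × 0.11 × 0.14 × 0.14 = 0.0000271656
Organism 1 energy = 68 / 0.0000271656 = 2503166 kJ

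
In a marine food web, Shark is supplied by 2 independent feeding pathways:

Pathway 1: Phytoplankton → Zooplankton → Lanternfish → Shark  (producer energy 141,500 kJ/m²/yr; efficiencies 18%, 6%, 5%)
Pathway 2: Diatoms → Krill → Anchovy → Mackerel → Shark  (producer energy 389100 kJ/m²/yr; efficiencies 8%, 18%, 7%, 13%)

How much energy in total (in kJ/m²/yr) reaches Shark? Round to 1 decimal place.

127.4 kJ/m²/yr

Pathway 1: 141500 × 0.18 × 0.06 × 0.05 = 76.41 kJ/m²/yr
Pathway 2: 389100 × 0.08 × 0.18 × 0.07 × 0.13 = 50.987664 kJ/m²/yr
Total at Shark: 76.41 + 50.987664 = 127.397664 kJ/m²/yr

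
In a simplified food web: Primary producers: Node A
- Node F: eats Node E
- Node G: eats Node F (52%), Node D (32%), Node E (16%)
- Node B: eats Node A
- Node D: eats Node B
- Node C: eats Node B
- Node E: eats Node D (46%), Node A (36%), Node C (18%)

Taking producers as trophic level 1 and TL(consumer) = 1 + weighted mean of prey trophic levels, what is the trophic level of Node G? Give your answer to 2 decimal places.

Node B: 1 + 1 = 2
Node C: 1 + 2 = 3
Node D: 1 + 2 = 3
Node E: 1 + (0.46×3 + 0.36×1 + 0.18×3) = 3.28
Node F: 1 + 3.28 = 4.28
Node G: 1 + (0.52×4.28 + 0.32×3 + 0.16×3.28) = 4.7104

4.71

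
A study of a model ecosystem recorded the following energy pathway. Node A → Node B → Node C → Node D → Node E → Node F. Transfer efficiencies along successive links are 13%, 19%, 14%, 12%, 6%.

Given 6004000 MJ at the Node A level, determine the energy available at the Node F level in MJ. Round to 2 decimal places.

149.49 MJ

Node B: 6004000 × 0.13 = 780520 MJ
Node C: 780520 × 0.19 = 148298.8 MJ
Node D: 148298.8 × 0.14 = 20761.832 MJ
Node E: 20761.832 × 0.12 = 2491.41984 MJ
Node F: 2491.41984 × 0.06 = 149.4851904 MJ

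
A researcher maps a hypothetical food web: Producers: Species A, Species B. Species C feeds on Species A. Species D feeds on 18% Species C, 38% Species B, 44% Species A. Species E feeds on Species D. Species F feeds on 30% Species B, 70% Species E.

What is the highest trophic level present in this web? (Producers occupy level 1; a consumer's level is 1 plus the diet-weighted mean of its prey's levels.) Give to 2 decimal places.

Species C: 1 + 1 = 2
Species D: 1 + (0.18×2 + 0.38×1 + 0.44×1) = 2.18
Species E: 1 + 2.18 = 3.18
Species F: 1 + (0.3×1 + 0.7×3.18) = 3.526

3.53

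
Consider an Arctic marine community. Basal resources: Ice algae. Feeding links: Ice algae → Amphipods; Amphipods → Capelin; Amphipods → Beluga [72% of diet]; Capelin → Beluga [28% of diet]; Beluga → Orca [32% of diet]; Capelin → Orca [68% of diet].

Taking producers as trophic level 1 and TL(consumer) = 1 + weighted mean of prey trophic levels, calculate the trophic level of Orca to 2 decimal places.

4.09

Amphipods: 1 + 1 = 2
Capelin: 1 + 2 = 3
Beluga: 1 + (0.72×2 + 0.28×3) = 3.28
Orca: 1 + (0.32×3.28 + 0.68×3) = 4.0896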